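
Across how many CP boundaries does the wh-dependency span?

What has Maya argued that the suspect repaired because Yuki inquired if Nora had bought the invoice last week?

1

"what" is extracted from the object of "repaired".
Boundaries crossed, outermost first: [that] — 1 in total.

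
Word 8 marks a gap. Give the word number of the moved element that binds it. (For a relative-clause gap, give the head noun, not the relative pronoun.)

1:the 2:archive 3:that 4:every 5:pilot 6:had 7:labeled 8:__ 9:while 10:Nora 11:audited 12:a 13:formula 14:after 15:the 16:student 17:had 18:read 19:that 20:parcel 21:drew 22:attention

The gap at 8 is the object of "labeled", inside a relative clause.
The relative pronoun is "that" (word 3); it is bound by the head noun immediately before it.
Its filler is the head noun "archive", at word 2.

2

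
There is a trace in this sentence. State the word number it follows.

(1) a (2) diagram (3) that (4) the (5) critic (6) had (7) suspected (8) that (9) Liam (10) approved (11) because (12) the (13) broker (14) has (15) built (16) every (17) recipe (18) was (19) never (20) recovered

The displaced element is "a diagram" (word 2).
It is linked across 1 clause boundary (that).
It functions as the direct object of "approved", so the gap sits immediately after word 10 ("approved").
Base order: The critic had suspected that Liam approved a diagram because the broker has built every recipe.

10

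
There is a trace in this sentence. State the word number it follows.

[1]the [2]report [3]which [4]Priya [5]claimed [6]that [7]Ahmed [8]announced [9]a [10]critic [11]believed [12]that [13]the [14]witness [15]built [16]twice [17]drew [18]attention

The displaced element is "the report" (word 2).
It is linked across 3 clause boundaries (that → Ø → that).
It functions as the direct object of "built", so the gap sits immediately after word 15 ("built").
Base order: Priya claimed that Ahmed announced a critic believed that the witness built the report twice.

15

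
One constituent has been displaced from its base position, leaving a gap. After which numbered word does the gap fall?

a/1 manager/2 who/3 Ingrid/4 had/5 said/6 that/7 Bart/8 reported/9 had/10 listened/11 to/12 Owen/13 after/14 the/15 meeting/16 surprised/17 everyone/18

The displaced element is "a manager" (word 2).
It is linked across 2 clause boundaries (that → Ø).
It functions as the subject of "listened", so the gap sits immediately after word 9 ("reported").
Base order: Ingrid had said that Bart reported that a manager had listened to Owen after the meeting.

9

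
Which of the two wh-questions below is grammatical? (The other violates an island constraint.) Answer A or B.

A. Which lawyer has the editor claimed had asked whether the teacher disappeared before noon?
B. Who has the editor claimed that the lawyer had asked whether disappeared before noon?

In B, the wh-phrase is extracted from inside a wh-island (introduced by "whether"), which blocks movement.
In A, the extraction path crosses only that-complement boundaries, which are transparent.
So A is grammatical.

A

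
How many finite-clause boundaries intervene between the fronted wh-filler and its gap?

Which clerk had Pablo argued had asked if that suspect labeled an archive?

"which clerk" is extracted from the subject of "asked".
Boundaries crossed, outermost first: [Ø] — 1 in total.

1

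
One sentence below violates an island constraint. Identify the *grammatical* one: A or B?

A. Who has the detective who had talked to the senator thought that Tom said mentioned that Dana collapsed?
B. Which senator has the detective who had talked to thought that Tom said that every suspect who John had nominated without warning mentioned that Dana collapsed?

A

In B, the wh-phrase is extracted from inside a complex-NP island (relative clause) (introduced by "who"), which blocks movement.
In A, the extraction path crosses only that-complement boundaries, which are transparent.
So A is grammatical.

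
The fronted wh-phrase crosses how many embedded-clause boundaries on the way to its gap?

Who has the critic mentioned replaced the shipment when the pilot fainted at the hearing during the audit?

1

"who" is extracted from the subject of "replaced".
Boundaries crossed, outermost first: [Ø] — 1 in total.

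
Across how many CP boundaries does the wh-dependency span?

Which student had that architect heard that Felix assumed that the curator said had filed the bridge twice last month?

3

"which student" is extracted from the subject of "filed".
Boundaries crossed, outermost first: [that], [that], [Ø] — 3 in total.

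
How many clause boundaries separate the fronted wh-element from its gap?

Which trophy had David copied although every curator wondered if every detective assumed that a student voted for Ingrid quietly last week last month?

0

"which trophy" originates inside the matrix clause — no clause boundary is crossed.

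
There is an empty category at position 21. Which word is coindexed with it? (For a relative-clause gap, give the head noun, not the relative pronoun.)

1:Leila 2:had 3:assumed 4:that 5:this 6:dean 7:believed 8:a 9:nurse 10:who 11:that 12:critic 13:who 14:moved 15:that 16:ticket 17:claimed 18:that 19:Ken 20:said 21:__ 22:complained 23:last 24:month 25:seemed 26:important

9

The gap at 21 is the subject of "complained", inside a relative clause.
The relative pronoun is "who" (word 10); it is bound by the head noun immediately before it.
Its filler is the head noun "nurse", at word 9.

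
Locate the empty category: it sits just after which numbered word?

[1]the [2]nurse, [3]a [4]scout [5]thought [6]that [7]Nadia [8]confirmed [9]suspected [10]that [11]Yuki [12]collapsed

The displaced element is "the nurse" (word 2).
It is linked across 2 clause boundaries (that → Ø).
It functions as the subject of "suspected", so the gap sits immediately after word 8 ("confirmed").
Base order: A scout thought that Nadia confirmed the nurse suspected that Yuki collapsed.

8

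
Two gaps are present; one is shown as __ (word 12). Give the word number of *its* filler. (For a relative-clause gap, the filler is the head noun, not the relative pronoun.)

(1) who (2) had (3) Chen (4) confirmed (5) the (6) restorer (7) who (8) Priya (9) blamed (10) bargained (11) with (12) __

1

The marked gap is the object of the preposition "with" of "bargained".
Its filler is the fronted wh-phrase "who", at word 1.
(The other dependency links word 6 to a gap after word 9.)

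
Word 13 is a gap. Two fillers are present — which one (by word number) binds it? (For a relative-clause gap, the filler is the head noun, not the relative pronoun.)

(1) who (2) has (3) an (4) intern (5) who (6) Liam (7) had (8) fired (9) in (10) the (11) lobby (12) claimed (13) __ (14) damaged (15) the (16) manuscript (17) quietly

1

The marked gap is the subject of "damaged".
Its filler is the fronted wh-phrase "who", at word 1.
(The other dependency links word 4 to a gap after word 8.)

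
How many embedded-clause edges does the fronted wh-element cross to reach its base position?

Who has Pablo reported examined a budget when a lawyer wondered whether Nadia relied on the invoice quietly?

1

"who" is extracted from the subject of "examined".
Boundaries crossed, outermost first: [Ø] — 1 in total.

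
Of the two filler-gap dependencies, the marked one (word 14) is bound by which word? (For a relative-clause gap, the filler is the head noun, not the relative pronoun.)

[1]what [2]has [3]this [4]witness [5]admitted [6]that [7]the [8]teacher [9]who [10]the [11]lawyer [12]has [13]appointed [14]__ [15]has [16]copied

8

The marked gap is inside the relative clause, the direct object of "appointed".
Its filler is the head noun "teacher" (via "who"), at word 8.
(The other dependency links word 1 to a gap after word 16.)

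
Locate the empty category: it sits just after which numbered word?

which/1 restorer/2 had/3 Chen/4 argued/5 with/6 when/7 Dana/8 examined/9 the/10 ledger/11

6

The displaced element is "which restorer" (word 2).
It functions as the object of the preposition "with" of "argued", so the gap sits immediately after word 6 ("with").
Base order: Chen had argued with which restorer when Dana examined the ledger.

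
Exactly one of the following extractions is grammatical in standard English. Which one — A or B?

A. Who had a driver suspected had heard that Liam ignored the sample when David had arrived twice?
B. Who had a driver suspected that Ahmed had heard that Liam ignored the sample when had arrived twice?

A

In B, the wh-phrase is extracted from inside an adjunct island (introduced by "when"), which blocks movement.
In A, the extraction path crosses only that-complement boundaries, which are transparent.
So A is grammatical.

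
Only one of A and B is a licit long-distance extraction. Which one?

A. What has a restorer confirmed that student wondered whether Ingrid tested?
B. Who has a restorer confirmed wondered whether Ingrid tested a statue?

In A, the wh-phrase is extracted from inside a wh-island (introduced by "whether"), which blocks movement.
In B, the extraction path crosses only that-complement boundaries, which are transparent.
So B is grammatical.

B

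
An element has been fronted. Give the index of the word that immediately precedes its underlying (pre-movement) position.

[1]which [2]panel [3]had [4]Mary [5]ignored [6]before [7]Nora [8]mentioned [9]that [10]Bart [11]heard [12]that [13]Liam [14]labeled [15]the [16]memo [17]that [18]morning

The displaced element is "which panel" (word 2).
It functions as the direct object of "ignored", so the gap sits immediately after word 5 ("ignored").
Base order: Mary had ignored which panel before Nora mentioned that Bart heard that Liam labeled the memo that morning.

5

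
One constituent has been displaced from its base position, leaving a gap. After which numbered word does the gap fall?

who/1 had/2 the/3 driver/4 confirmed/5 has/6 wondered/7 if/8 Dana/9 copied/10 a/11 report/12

5

The displaced element is "who" (word 1).
It is linked across 1 clause boundary (Ø).
It functions as the subject of "wondered", so the gap sits immediately after word 5 ("confirmed").
Base order: The driver had confirmed who has wondered if Dana copied a report.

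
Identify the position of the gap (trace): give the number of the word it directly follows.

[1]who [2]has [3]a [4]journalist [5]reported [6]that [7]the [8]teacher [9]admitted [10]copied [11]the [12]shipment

9

The displaced element is "who" (word 1).
It is linked across 2 clause boundaries (that → Ø).
It functions as the subject of "copied", so the gap sits immediately after word 9 ("admitted").
Base order: A journalist has reported that the teacher admitted that who copied the shipment.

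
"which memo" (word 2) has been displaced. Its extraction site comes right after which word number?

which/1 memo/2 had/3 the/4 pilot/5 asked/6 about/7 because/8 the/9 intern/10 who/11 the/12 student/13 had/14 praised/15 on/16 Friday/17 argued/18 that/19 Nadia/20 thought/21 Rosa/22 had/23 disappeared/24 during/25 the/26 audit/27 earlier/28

The displaced element is "which memo" (word 2).
It functions as the object of the preposition "about" of "asked", so the gap sits immediately after word 7 ("about").
Base order: The pilot had asked about which memo because the intern who the student had praised on Friday argued that Nadia thought Rosa had disappeared during the audit earlier.

7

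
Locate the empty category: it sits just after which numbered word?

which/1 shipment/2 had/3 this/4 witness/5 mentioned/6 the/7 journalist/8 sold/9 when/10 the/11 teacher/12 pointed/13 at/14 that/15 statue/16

The displaced element is "which shipment" (word 2).
It is linked across 1 clause boundary (Ø).
It functions as the direct object of "sold", so the gap sits immediately after word 9 ("sold").
Base order: This witness had mentioned the journalist sold which shipment when the teacher pointed at that statue.

9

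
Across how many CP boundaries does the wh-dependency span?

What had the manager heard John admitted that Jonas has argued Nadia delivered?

"what" is extracted from the object of "delivered".
Boundaries crossed, outermost first: [Ø], [that], [Ø] — 3 in total.

3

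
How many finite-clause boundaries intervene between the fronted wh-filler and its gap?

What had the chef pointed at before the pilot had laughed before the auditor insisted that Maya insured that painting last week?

"what" originates inside the matrix clause — no clause boundary is crossed.

0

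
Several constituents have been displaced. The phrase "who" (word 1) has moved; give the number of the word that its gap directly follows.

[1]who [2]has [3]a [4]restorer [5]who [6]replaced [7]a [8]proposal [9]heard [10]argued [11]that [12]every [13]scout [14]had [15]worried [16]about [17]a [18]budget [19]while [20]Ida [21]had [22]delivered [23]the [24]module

9

The displaced element is "who" (word 1).
It is linked across 1 clause boundary (Ø).
It functions as the subject of "argued", so the gap sits immediately after word 9 ("heard").
Base order: A restorer who replaced a proposal has heard that who argued that every scout had worried about a budget while Ida had delivered the module.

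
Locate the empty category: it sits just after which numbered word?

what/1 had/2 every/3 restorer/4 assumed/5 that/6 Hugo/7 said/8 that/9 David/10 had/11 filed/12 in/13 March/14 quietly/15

12

The displaced element is "what" (word 1).
It is linked across 2 clause boundaries (that → that).
It functions as the direct object of "filed", so the gap sits immediately after word 12 ("filed").
Base order: Every restorer had assumed that Hugo said that David had filed what in March quietly.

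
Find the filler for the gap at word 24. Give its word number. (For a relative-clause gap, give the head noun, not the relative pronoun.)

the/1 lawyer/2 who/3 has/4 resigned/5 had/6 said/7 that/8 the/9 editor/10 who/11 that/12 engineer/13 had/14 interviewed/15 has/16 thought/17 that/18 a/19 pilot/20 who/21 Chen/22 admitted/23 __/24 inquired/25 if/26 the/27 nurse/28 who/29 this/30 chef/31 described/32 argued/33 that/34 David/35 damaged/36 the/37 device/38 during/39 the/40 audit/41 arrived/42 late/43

The gap at 24 is the subject of "inquired", inside a relative clause.
The relative pronoun is "who" (word 21); it is bound by the head noun immediately before it.
Its filler is the head noun "pilot", at word 20.

20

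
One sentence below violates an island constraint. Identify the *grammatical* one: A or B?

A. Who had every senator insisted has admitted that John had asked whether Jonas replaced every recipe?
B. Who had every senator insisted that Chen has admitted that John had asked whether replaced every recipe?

A

In B, the wh-phrase is extracted from inside a wh-island (introduced by "whether"), which blocks movement.
In A, the extraction path crosses only that-complement boundaries, which are transparent.
So A is grammatical.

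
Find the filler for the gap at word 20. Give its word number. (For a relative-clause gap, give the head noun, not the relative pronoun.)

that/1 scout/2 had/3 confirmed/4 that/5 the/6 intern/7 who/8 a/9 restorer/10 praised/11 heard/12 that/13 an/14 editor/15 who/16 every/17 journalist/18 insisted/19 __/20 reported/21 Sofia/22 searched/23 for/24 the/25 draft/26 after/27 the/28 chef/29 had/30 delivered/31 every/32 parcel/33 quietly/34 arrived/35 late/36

The gap at 20 is the subject of "reported", inside a relative clause.
The relative pronoun is "who" (word 16); it is bound by the head noun immediately before it.
Its filler is the head noun "editor", at word 15.

15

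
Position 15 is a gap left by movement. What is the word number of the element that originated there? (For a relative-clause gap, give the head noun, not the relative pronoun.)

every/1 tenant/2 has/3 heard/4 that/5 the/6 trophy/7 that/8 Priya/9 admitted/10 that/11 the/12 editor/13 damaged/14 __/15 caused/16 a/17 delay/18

The gap at 15 is the object of "damaged", inside a relative clause.
The relative pronoun is "that" (word 8); it is bound by the head noun immediately before it.
Its filler is the head noun "trophy", at word 7.

7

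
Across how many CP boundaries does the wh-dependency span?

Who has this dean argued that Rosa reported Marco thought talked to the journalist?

3

"who" is extracted from the subject of "talked".
Boundaries crossed, outermost first: [that], [Ø], [Ø] — 3 in total.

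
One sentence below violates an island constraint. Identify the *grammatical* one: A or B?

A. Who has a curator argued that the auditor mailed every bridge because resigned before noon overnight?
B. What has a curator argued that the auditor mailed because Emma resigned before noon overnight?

B

In A, the wh-phrase is extracted from inside an adjunct island (introduced by "because"), which blocks movement.
In B, the extraction path crosses only that-complement boundaries, which are transparent.
So B is grammatical.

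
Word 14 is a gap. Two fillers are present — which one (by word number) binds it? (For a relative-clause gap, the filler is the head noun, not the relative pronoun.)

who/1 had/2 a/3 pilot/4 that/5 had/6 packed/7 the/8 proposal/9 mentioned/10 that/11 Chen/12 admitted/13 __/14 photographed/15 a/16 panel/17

1

The marked gap is the subject of "photographed".
Its filler is the fronted wh-phrase "who", at word 1.
(The other dependency links word 4 to a gap after word 5.)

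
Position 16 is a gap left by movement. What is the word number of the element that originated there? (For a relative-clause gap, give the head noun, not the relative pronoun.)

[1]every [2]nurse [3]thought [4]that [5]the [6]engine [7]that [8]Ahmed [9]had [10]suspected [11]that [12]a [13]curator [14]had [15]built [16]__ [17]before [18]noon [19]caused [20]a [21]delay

6

The gap at 16 is the object of "built", inside a relative clause.
The relative pronoun is "that" (word 7); it is bound by the head noun immediately before it.
Its filler is the head noun "engine", at word 6.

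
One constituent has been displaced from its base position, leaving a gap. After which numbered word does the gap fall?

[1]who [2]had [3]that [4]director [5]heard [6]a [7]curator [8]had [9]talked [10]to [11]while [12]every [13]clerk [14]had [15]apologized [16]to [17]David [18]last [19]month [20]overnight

The displaced element is "who" (word 1).
It is linked across 1 clause boundary (Ø).
It functions as the object of the preposition "to" of "talked", so the gap sits immediately after word 10 ("to").
Base order: That director had heard a curator had talked to who while every clerk had apologized to David last month overnight.

10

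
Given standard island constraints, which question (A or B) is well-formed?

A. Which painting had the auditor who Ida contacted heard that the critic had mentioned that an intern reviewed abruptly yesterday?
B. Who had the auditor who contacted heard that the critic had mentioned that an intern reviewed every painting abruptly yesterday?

In B, the wh-phrase is extracted from inside a complex-NP island (relative clause) (introduced by "who"), which blocks movement.
In A, the extraction path crosses only that-complement boundaries, which are transparent.
So A is grammatical.

A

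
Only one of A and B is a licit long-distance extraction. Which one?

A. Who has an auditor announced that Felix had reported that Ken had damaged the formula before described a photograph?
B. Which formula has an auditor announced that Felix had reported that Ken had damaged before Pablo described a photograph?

In A, the wh-phrase is extracted from inside an adjunct island (introduced by "before"), which blocks movement.
In B, the extraction path crosses only that-complement boundaries, which are transparent.
So B is grammatical.

B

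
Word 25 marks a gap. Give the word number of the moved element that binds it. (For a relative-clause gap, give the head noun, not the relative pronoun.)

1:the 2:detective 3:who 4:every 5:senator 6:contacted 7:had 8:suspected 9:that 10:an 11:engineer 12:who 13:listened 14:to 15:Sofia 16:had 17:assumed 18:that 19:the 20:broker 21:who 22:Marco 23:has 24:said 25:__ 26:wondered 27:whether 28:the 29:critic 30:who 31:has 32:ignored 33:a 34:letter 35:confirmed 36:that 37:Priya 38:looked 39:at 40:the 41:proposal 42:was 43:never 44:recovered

20

The gap at 25 is the subject of "wondered", inside a relative clause.
The relative pronoun is "who" (word 21); it is bound by the head noun immediately before it.
Its filler is the head noun "broker", at word 20.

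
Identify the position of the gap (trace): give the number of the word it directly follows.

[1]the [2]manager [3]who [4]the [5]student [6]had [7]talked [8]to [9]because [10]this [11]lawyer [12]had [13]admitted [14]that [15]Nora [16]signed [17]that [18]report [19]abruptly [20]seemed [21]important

8

The displaced element is "the manager" (word 2).
It functions as the object of the preposition "to" of "talked", so the gap sits immediately after word 8 ("to").
Base order: The student had talked to the manager because this lawyer had admitted that Nora signed that report abruptly.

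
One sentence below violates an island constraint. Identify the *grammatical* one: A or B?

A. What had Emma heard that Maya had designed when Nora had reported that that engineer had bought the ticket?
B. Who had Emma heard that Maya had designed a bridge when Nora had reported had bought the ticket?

A

In B, the wh-phrase is extracted from inside an adjunct island (introduced by "when"), which blocks movement.
In A, the extraction path crosses only that-complement boundaries, which are transparent.
So A is grammatical.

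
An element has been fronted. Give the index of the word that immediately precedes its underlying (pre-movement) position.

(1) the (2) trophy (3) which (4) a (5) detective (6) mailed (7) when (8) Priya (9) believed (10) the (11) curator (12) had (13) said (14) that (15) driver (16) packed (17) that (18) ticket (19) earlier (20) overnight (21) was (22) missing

6

The displaced element is "the trophy" (word 2).
It functions as the direct object of "mailed", so the gap sits immediately after word 6 ("mailed").
Base order: A detective mailed the trophy when Priya believed the curator had said that driver packed that ticket earlier overnight.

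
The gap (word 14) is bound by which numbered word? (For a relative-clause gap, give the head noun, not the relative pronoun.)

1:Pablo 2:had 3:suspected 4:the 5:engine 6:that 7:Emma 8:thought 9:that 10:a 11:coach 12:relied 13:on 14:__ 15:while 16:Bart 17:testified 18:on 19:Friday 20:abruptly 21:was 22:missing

The gap at 14 is the prepositional object of "relied", inside a relative clause.
The relative pronoun is "that" (word 6); it is bound by the head noun immediately before it.
Its filler is the head noun "engine", at word 5.

5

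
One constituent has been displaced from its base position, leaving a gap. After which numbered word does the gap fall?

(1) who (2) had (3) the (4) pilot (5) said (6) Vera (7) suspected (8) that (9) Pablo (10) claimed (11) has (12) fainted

10

The displaced element is "who" (word 1).
It is linked across 3 clause boundaries (Ø → that → Ø).
It functions as the subject of "fainted", so the gap sits immediately after word 10 ("claimed").
Base order: The pilot had said Vera suspected that Pablo claimed that who has fainted.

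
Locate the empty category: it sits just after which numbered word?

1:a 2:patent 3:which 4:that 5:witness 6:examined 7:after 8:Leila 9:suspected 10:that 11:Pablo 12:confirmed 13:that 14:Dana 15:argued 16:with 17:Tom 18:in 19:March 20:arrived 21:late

6

The displaced element is "a patent" (word 2).
It functions as the direct object of "examined", so the gap sits immediately after word 6 ("examined").
Base order: That witness examined a patent after Leila suspected that Pablo confirmed that Dana argued with Tom in March.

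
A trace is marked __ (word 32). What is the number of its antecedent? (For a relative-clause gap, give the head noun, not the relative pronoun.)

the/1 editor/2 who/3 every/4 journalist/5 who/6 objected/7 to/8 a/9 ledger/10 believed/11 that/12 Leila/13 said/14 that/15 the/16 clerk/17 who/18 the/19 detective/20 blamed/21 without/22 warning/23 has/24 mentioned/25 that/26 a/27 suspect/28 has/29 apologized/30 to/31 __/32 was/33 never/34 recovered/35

2

The gap at 32 is the prepositional object of "apologized", inside a relative clause.
The relative pronoun is "who" (word 3); it is bound by the head noun immediately before it.
Its filler is the head noun "editor", at word 2.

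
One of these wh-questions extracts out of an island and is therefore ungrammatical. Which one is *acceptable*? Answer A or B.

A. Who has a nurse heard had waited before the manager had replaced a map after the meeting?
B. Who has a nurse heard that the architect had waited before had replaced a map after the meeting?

A

In B, the wh-phrase is extracted from inside an adjunct island (introduced by "before"), which blocks movement.
In A, the extraction path crosses only that-complement boundaries, which are transparent.
So A is grammatical.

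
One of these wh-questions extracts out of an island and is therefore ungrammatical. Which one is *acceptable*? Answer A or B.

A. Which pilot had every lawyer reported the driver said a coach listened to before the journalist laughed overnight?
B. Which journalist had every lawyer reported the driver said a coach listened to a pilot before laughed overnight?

In B, the wh-phrase is extracted from inside an adjunct island (introduced by "before"), which blocks movement.
In A, the extraction path crosses only that-complement boundaries, which are transparent.
So A is grammatical.

A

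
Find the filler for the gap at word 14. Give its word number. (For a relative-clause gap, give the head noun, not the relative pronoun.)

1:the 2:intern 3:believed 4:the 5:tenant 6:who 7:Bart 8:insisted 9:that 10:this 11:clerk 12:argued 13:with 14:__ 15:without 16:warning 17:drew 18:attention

5

The gap at 14 is the prepositional object of "argued", inside a relative clause.
The relative pronoun is "who" (word 6); it is bound by the head noun immediately before it.
Its filler is the head noun "tenant", at word 5.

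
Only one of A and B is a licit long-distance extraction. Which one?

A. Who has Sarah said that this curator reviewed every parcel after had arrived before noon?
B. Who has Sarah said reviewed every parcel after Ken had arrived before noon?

In A, the wh-phrase is extracted from inside an adjunct island (introduced by "after"), which blocks movement.
In B, the extraction path crosses only that-complement boundaries, which are transparent.
So B is grammatical.

B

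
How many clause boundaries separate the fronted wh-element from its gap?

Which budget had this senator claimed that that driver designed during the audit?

"which budget" is extracted from the object of "designed".
Boundaries crossed, outermost first: [that] — 1 in total.

1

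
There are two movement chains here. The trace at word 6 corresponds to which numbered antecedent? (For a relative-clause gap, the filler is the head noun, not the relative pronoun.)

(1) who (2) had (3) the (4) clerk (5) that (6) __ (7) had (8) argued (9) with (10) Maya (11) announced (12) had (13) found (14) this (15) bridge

The marked gap is inside the relative clause, the subject of "argued".
Its filler is the head noun "clerk" (via "that"), at word 4.
(The other dependency links word 1 to a gap after word 11.)

4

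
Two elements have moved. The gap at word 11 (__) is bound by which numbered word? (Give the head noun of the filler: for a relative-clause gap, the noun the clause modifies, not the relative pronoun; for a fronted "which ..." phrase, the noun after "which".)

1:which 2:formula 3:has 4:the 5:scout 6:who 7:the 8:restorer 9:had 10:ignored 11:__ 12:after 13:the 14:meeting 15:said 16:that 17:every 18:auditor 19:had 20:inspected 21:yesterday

5

The marked gap is inside the relative clause, the direct object of "ignored".
Its filler is the head noun "scout" (via "who"), at word 5.
(The other dependency links word 2 to a gap after word 20.)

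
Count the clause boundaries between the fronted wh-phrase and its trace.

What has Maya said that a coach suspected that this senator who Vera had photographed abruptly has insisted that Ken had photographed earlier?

"what" is extracted from the object of "photographed".
Boundaries crossed, outermost first: [that], [that], [that] — 3 in total.

3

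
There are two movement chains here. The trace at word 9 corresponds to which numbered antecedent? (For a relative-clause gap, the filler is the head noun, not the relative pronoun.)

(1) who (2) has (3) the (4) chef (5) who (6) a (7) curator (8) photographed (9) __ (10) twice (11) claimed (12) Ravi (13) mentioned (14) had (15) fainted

The marked gap is inside the relative clause, the direct object of "photographed".
Its filler is the head noun "chef" (via "who"), at word 4.
(The other dependency links word 1 to a gap after word 13.)

4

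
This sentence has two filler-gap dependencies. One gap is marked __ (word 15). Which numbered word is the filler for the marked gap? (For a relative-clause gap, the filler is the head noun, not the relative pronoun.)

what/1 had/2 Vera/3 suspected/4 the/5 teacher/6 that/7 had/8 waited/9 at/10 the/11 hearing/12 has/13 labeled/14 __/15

The marked gap is the direct object of "labeled".
Its filler is the fronted wh-phrase "what", at word 1.
(The other dependency links word 6 to a gap after word 7.)

1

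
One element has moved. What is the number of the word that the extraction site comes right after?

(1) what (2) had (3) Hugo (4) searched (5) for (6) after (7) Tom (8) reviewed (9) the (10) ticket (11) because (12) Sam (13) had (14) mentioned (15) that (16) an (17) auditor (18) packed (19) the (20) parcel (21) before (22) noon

The displaced element is "what" (word 1).
It functions as the object of the preposition "for" of "searched", so the gap sits immediately after word 5 ("for").
Base order: Hugo had searched for what after Tom reviewed the ticket because Sam had mentioned that an auditor packed the parcel before noon.

5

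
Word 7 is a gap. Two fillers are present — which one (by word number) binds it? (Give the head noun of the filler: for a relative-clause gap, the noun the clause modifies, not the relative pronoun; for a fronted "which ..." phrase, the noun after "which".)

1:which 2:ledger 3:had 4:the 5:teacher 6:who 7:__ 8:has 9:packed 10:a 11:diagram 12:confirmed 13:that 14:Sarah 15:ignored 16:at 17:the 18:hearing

The marked gap is inside the relative clause, the subject of "packed".
Its filler is the head noun "teacher" (via "who"), at word 5.
(The other dependency links word 2 to a gap after word 15.)

5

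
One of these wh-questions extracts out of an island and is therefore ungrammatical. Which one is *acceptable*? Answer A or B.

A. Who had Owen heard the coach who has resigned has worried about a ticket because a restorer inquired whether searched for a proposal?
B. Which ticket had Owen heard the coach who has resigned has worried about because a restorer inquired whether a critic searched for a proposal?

In A, the wh-phrase is extracted from inside an adjunct island (introduced by "because"), which blocks movement.
In B, the extraction path crosses only that-complement boundaries, which are transparent.
So B is grammatical.

B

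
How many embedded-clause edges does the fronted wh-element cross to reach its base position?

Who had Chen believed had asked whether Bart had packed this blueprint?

1

"who" is extracted from the subject of "asked".
Boundaries crossed, outermost first: [Ø] — 1 in total.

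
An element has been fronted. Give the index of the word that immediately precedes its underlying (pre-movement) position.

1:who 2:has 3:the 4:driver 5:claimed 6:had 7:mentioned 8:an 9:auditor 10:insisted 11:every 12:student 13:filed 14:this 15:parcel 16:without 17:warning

The displaced element is "who" (word 1).
It is linked across 1 clause boundary (Ø).
It functions as the subject of "mentioned", so the gap sits immediately after word 5 ("claimed").
Base order: The driver has claimed who had mentioned an auditor insisted every student filed this parcel without warning.

5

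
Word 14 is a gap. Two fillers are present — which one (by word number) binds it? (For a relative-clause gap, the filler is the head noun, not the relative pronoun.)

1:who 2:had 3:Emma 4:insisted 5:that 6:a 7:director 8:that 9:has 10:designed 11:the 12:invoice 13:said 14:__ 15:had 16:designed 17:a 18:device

1

The marked gap is the subject of "designed".
Its filler is the fronted wh-phrase "who", at word 1.
(The other dependency links word 7 to a gap after word 8.)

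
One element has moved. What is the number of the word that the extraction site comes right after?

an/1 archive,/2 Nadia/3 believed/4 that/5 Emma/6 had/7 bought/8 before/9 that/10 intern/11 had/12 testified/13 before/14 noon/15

The displaced element is "an archive" (word 2).
It is linked across 1 clause boundary (that).
It functions as the direct object of "bought", so the gap sits immediately after word 8 ("bought").
Base order: Nadia believed that Emma had bought an archive before that intern had testified before noon.

8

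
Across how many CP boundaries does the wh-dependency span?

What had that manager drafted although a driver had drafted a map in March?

"what" originates inside the matrix clause — no clause boundary is crossed.

0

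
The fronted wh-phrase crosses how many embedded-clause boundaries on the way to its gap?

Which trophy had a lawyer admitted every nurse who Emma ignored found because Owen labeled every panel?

"which trophy" is extracted from the object of "found".
Boundaries crossed, outermost first: [Ø] — 1 in total.

1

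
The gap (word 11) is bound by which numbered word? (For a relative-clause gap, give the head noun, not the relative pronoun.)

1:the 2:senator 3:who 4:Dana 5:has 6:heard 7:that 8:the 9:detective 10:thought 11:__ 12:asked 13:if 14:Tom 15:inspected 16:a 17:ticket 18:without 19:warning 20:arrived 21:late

The gap at 11 is the subject of "asked", inside a relative clause.
The relative pronoun is "who" (word 3); it is bound by the head noun immediately before it.
Its filler is the head noun "senator", at word 2.

2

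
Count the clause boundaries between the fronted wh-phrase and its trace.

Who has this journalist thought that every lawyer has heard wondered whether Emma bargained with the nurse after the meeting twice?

2

"who" is extracted from the subject of "wondered".
Boundaries crossed, outermost first: [that], [Ø] — 2 in total.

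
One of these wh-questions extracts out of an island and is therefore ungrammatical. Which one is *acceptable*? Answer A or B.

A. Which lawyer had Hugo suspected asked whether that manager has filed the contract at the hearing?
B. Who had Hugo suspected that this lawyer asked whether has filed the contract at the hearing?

A

In B, the wh-phrase is extracted from inside a wh-island (introduced by "whether"), which blocks movement.
In A, the extraction path crosses only that-complement boundaries, which are transparent.
So A is grammatical.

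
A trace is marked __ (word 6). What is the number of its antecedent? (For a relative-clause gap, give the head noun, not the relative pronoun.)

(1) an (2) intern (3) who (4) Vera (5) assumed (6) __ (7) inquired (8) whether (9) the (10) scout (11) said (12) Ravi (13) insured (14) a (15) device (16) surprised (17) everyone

2

The gap at 6 is the subject of "inquired", inside a relative clause.
The relative pronoun is "who" (word 3); it is bound by the head noun immediately before it.
Its filler is the head noun "intern", at word 2.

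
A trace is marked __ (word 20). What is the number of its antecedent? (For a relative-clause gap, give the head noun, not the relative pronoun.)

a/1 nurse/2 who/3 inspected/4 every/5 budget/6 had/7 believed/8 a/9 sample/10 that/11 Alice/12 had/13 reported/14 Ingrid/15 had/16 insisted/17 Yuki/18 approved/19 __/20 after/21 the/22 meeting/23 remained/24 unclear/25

The gap at 20 is the object of "approved", inside a relative clause.
The relative pronoun is "that" (word 11); it is bound by the head noun immediately before it.
Its filler is the head noun "sample", at word 10.

10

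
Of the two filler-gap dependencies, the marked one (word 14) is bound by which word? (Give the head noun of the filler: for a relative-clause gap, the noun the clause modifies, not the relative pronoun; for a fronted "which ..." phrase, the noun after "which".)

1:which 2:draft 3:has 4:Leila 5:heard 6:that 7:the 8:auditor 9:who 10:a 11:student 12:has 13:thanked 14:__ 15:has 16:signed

8

The marked gap is inside the relative clause, the direct object of "thanked".
Its filler is the head noun "auditor" (via "who"), at word 8.
(The other dependency links word 2 to a gap after word 16.)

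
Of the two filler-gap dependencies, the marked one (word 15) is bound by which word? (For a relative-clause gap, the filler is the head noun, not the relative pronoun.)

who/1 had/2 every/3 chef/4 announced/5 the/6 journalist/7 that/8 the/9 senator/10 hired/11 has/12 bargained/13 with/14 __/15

1

The marked gap is the object of the preposition "with" of "bargained".
Its filler is the fronted wh-phrase "who", at word 1.
(The other dependency links word 7 to a gap after word 11.)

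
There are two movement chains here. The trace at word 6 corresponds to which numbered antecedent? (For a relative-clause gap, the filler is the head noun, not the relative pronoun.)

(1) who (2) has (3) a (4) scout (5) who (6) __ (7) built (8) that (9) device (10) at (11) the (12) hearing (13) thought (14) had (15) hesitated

4

The marked gap is inside the relative clause, the subject of "built".
Its filler is the head noun "scout" (via "who"), at word 4.
(The other dependency links word 1 to a gap after word 13.)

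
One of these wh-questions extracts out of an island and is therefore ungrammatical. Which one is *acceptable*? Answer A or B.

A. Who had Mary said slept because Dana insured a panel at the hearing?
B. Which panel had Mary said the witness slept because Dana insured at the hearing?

In B, the wh-phrase is extracted from inside an adjunct island (introduced by "because"), which blocks movement.
In A, the extraction path crosses only that-complement boundaries, which are transparent.
So A is grammatical.

A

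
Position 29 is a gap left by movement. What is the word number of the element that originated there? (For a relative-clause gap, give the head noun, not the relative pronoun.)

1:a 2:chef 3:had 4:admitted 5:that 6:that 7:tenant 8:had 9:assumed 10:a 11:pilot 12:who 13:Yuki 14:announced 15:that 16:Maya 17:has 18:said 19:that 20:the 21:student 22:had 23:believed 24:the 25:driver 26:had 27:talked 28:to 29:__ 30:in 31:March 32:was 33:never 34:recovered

The gap at 29 is the prepositional object of "talked", inside a relative clause.
The relative pronoun is "who" (word 12); it is bound by the head noun immediately before it.
Its filler is the head noun "pilot", at word 11.

11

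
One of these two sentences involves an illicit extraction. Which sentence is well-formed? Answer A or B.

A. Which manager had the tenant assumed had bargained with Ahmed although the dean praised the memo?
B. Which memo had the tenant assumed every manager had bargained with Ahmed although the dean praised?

A

In B, the wh-phrase is extracted from inside an adjunct island (introduced by "although"), which blocks movement.
In A, the extraction path crosses only that-complement boundaries, which are transparent.
So A is grammatical.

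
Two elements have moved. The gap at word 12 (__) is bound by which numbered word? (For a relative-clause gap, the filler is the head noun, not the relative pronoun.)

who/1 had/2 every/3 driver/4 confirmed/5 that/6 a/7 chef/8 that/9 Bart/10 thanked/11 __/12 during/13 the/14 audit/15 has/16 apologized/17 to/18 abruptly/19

The marked gap is inside the relative clause, the direct object of "thanked".
Its filler is the head noun "chef" (via "that"), at word 8.
(The other dependency links word 1 to a gap after word 18.)

8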